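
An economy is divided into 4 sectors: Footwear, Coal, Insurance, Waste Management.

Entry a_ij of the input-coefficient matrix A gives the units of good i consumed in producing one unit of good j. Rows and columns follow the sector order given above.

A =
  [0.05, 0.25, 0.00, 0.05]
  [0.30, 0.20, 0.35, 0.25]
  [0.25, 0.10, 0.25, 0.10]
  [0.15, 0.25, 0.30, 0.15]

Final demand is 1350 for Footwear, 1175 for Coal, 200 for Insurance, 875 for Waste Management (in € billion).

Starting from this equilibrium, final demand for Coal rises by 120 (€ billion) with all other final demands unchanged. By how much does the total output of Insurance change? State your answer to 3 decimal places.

I − A =
  [   0.95    -0.25     0.00    -0.05]
  [  -0.30     0.80    -0.35    -0.25]
  [  -0.25    -0.10     0.75    -0.10]
  [  -0.15    -0.25    -0.30     0.85]
Compute the cofactors C_ij = (−1)^(i+j)·(3×3 minor ij) of I−A; the adjugate is their transpose:
adj(I−A) = Cᵀ =
  [ 0.393125   0.162750   0.109500   0.083875]
  [ 0.308750   0.567750   0.355750   0.227000]
  [ 0.203125   0.163750   0.503750   0.119375]
  [ 0.231875   0.253500   0.301750   0.458625]
det(I−A) = Σ_j (I−A)_1j·C_1j = (0.95)(0.393125) + (-0.25)(0.308750) + (0.00)(0.203125) + (-0.05)(0.231875) = 0.2846875
(I − A)⁻¹ = adj(I−A) / det(I−A) ≈
  [   1.3809     0.5717     0.3846     0.2946]
  [   1.0845     1.9943     1.2496     0.7974]
  [   0.7135     0.5752     1.7695     0.4193]
  [   0.8145     0.8905     1.0599     1.6110]
Δx = (I − A)⁻¹ Δd with Δd having +120 in the Coal component and 0 elsewhere.
So Δx_3 = L_32 · (+120), where L_32 = adj(I−A)_32 / det(I−A) = 0.163750 / 0.2846875.
Δx_3 = 0.163750 × (+120) / 0.2846875 = 19.65 / 0.2846875 ≈ 69.023.

Δx_3 = 69.023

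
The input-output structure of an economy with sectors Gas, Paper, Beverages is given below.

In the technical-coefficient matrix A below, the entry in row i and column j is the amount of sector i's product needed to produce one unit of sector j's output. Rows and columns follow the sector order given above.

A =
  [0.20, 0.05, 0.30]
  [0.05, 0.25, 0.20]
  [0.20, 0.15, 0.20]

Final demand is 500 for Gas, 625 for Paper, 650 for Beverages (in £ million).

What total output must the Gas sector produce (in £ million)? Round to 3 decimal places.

x_G = 1212.786

I − A =
  [   0.80    -0.05    -0.30]
  [  -0.05     0.75    -0.20]
  [  -0.20    -0.15     0.80]
Cofactors of I−A, C_ij = (−1)^(i+j)·(minor ij) (rows/columns in the sector order above):
  C_11 = (0.75)(0.80) − (-0.20)(-0.15) = 0.5700
  C_12 = −[(-0.05)(0.80) − (-0.20)(-0.20)] = 0.0800
  C_13 = (-0.05)(-0.15) − (0.75)(-0.20) = 0.1575
  C_21 = −[(-0.05)(0.80) − (-0.30)(-0.15)] = 0.0850
  C_22 = (0.80)(0.80) − (-0.30)(-0.20) = 0.5800
  C_23 = −[(0.80)(-0.15) − (-0.05)(-0.20)] = 0.1300
  C_31 = (-0.05)(-0.20) − (-0.30)(0.75) = 0.2350
  C_32 = −[(0.80)(-0.20) − (-0.30)(-0.05)] = 0.1750
  C_33 = (0.80)(0.75) − (-0.05)(-0.05) = 0.5975
det(I−A) = Σ_j (I−A)_1j·C_1j = (0.80)(0.5700) + (-0.05)(0.0800) + (-0.30)(0.1575) = 0.40475
adj(I−A) = Cᵀ =
  [ 0.5700   0.0850   0.2350]
  [ 0.0800   0.5800   0.1750]
  [ 0.1575   0.1300   0.5975]
(I − A)⁻¹ = adj(I−A) / det(I−A) ≈
  [   1.4083     0.2100     0.5806]
  [   0.1977     1.4330     0.4324]
  [   0.3891     0.3212     1.4762]
x = (I − A)⁻¹ d = adj(I−A)·d / det(I−A), with det(I−A) = 0.40475:
  x_G = (0.5700·500 + 0.0850·625 + 0.2350·650) / 0.40475 = 490.875 / 0.40475 ≈ 1212.786
  x_P = (0.0800·500 + 0.5800·625 + 0.1750·650) / 0.40475 = 516.25 / 0.40475 ≈ 1275.479
  x_B = (0.1575·500 + 0.1300·625 + 0.5975·650) / 0.40475 = 548.375 / 0.40475 ≈ 1354.849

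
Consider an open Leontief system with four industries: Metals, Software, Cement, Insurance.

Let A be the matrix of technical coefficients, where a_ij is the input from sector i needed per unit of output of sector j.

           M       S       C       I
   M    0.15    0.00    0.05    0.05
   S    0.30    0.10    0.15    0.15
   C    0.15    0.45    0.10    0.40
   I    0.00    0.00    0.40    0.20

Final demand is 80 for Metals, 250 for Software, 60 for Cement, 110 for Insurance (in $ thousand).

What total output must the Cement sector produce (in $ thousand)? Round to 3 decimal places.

I − A =
  [   0.85     0.00    -0.05    -0.05]
  [  -0.30     0.90    -0.15    -0.15]
  [  -0.15    -0.45     0.90    -0.40]
  [   0.00     0.00    -0.40     0.80]
Compute the cofactors C_ij = (−1)^(i+j)·(3×3 minor ij) of I−A; the adjugate is their transpose:
adj(I−A) = Cᵀ =
  [ 0.423000   0.027000   0.054000   0.058500]
  [ 0.195000   0.467000   0.171000   0.185250]
  [ 0.216000   0.306000   0.612000   0.376875]
  [ 0.108000   0.153000   0.306000   0.617625]
det(I−A) = Σ_j (I−A)_1j·C_1j = (0.85)(0.423000) + (0.00)(0.195000) + (-0.05)(0.216000) + (-0.05)(0.108000) = 0.34335
(I − A)⁻¹ = adj(I−A) / det(I−A) ≈
  [   1.2320     0.0786     0.1573     0.1704]
  [   0.5679     1.3601     0.4980     0.5395]
  [   0.6291     0.8912     1.7824     1.0976]
  [   0.3145     0.4456     0.8912     1.7988]
x = (I − A)⁻¹ d = adj(I−A)·d / det(I−A), with det(I−A) = 0.34335:
  x_M = (0.423000·80 + 0.027000·250 + 0.054000·60 + 0.058500·110) / 0.34335 = 50.265 / 0.34335 ≈ 146.396
  x_S = (0.195000·80 + 0.467000·250 + 0.171000·60 + 0.185250·110) / 0.34335 = 162.9875 / 0.34335 ≈ 474.698
  x_C = (0.216000·80 + 0.306000·250 + 0.612000·60 + 0.376875·110) / 0.34335 = 171.95625 / 0.34335 ≈ 500.819
  x_I = (0.108000·80 + 0.153000·250 + 0.306000·60 + 0.617625·110) / 0.34335 = 133.18875 / 0.34335 ≈ 387.910

x_C = 500.819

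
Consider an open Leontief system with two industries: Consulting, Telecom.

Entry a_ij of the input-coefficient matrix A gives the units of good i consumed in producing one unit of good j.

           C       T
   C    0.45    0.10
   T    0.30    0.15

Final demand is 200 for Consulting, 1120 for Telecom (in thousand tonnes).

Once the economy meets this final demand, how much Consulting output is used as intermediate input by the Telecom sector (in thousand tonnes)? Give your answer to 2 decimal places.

z_CT = 154.51

I − A =
  [   0.55    -0.10]
  [  -0.30     0.85]
det(I−A) = (0.55)(0.85) − (-0.10)(-0.30) = 0.4375
adj(I−A) = [[0.85, 0.10], [0.30, 0.55]]
(I − A)⁻¹ = adj(I−A) / det(I−A) ≈
  [   1.9429     0.2286]
  [   0.6857     1.2571]
First solve x = (I − A)⁻¹ d = adj(I−A)·d / det(I−A); in particular x_T = (0.30·200 + 0.55·1120) / 0.4375 = 676.00 / 0.4375 ≈ 1545.1429.
Intermediate flow from C to T: z_CT = a_CT · x_T = 0.10 × 676.00 / 0.4375 = 67.60 / 0.4375 ≈ 154.51.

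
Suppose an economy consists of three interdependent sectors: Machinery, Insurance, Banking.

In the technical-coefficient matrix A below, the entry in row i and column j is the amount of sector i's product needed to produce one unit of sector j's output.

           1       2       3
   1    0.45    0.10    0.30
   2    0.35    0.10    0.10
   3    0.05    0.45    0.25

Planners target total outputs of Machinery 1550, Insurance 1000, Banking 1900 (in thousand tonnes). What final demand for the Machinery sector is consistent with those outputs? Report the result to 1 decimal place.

d_1 = 182.5

I − A =
  [   0.55    -0.10    -0.30]
  [  -0.35     0.90    -0.10]
  [  -0.05    -0.45     0.75]
d = (I − A) x:
  d_1 = (+0.55)·1550 + (-0.10)·1000 + (-0.30)·1900 = 182.5
  d_2 = (-0.35)·1550 + (+0.90)·1000 + (-0.10)·1900 = 167.5
  d_3 = (-0.05)·1550 + (-0.45)·1000 + (+0.75)·1900 = 897.5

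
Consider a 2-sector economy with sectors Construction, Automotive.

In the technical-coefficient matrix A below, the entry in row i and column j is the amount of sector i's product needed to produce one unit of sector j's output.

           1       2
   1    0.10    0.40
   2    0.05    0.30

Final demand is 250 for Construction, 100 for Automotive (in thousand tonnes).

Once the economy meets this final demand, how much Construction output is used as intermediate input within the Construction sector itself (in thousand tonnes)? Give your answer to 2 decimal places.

I − A =
  [   0.90    -0.40]
  [  -0.05     0.70]
det(I−A) = (0.90)(0.70) − (-0.40)(-0.05) = 0.6100
adj(I−A) = [[0.70, 0.40], [0.05, 0.90]]
(I − A)⁻¹ = adj(I−A) / det(I−A) ≈
  [   1.1475     0.6557]
  [   0.0820     1.4754]
First solve x = (I − A)⁻¹ d = adj(I−A)·d / det(I−A); in particular x_1 = (0.70·250 + 0.40·100) / 0.6100 = 215.00 / 0.6100 ≈ 352.4590.
Intermediate flow from 1 to 1: z_11 = a_11 · x_1 = 0.10 × 215.00 / 0.6100 = 21.50 / 0.6100 ≈ 35.25.

z_11 = 35.25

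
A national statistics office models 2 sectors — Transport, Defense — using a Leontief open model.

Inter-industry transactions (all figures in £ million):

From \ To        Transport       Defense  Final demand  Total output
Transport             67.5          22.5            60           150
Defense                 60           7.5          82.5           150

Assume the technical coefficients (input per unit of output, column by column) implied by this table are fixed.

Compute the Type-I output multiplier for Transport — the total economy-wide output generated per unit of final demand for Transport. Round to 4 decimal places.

Technical coefficients a_ij = z_ij / X_j:
  a_11 = 67.5/150 = 0.45, a_21 = 60/150 = 0.40
  a_12 = 22.5/150 = 0.15, a_22 = 7.5/150 = 0.05
I − A =
  [   0.55    -0.15]
  [  -0.40     0.95]
det(I−A) = (0.55)(0.95) − (-0.15)(-0.40) = 0.4625
adj(I−A) = [[0.95, 0.15], [0.40, 0.55]]
(I − A)⁻¹ = adj(I−A) / det(I−A) ≈
  [   2.05405     0.32432]
  [   0.86486     1.18919]
The output multiplier for sector j is the column-j sum of the Leontief inverse (I − A)⁻¹ = adj(I−A) / det(I−A).
Column 1 of adj(I−A): (0.95, 0.40); det(I−A) = 0.4625.
m_1 = (0.95 + 0.40) / 0.4625 = 1.35 / 0.4625 ≈ 2.9189.

m_1 = 2.9189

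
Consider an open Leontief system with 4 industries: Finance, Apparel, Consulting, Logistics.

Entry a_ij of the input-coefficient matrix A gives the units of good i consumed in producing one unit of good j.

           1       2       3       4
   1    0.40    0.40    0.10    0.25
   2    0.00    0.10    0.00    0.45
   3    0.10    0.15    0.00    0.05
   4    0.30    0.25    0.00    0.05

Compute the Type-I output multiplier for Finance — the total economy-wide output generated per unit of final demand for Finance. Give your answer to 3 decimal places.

m_1 = 4.009

I − A =
  [   0.60    -0.40    -0.10    -0.25]
  [   0.00     0.90     0.00    -0.45]
  [  -0.10    -0.15     1.00    -0.05]
  [  -0.30    -0.25     0.00     0.95]
Compute the cofactors C_ij = (−1)^(i+j)·(3×3 minor ij) of I−A; the adjugate is their transpose:
adj(I−A) = Cᵀ =
  [ 0.74250   0.45800   0.07425   0.41625]
  [ 0.13500   0.48400   0.01350   0.26550]
  [ 0.10800   0.13200   0.32400   0.10800]
  [ 0.27000   0.27200   0.02700   0.53100]
det(I−A) = Σ_j (I−A)_1j·C_1j = (0.60)(0.74250) + (-0.40)(0.13500) + (-0.10)(0.10800) + (-0.25)(0.27000) = 0.3132
(I − A)⁻¹ = adj(I−A) / det(I−A) ≈
  [   2.3707     1.4623     0.2371     1.3290]
  [   0.4310     1.5453     0.0431     0.8477]
  [   0.3448     0.4215     1.0345     0.3448]
  [   0.8621     0.8685     0.0862     1.6954]
The output multiplier for sector j is the column-j sum of the Leontief inverse (I − A)⁻¹ = adj(I−A) / det(I−A).
Column 1 of adj(I−A): (0.74250, 0.13500, 0.10800, 0.27000); det(I−A) = 0.3132.
m_1 = (0.74250 + 0.13500 + 0.10800 + 0.27000) / 0.3132 = 1.2555 / 0.3132 ≈ 4.009.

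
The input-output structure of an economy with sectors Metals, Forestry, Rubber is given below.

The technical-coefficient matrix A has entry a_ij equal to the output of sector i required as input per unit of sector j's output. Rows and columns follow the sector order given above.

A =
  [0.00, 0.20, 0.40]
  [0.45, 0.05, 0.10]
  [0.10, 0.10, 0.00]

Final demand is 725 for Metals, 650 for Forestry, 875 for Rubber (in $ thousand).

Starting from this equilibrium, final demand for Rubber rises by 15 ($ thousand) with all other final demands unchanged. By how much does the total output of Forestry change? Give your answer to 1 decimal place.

I − A =
  [   1.00    -0.20    -0.40]
  [  -0.45     0.95    -0.10]
  [  -0.10    -0.10     1.00]
Cofactors of I−A, C_ij = (−1)^(i+j)·(minor ij) (rows/columns in the sector order above):
  C_11 = (0.95)(1.00) − (-0.10)(-0.10) = 0.9400
  C_12 = −[(-0.45)(1.00) − (-0.10)(-0.10)] = 0.4600
  C_13 = (-0.45)(-0.10) − (0.95)(-0.10) = 0.1400
  C_21 = −[(-0.20)(1.00) − (-0.40)(-0.10)] = 0.2400
  C_22 = (1.00)(1.00) − (-0.40)(-0.10) = 0.9600
  C_23 = −[(1.00)(-0.10) − (-0.20)(-0.10)] = 0.1200
  C_31 = (-0.20)(-0.10) − (-0.40)(0.95) = 0.4000
  C_32 = −[(1.00)(-0.10) − (-0.40)(-0.45)] = 0.2800
  C_33 = (1.00)(0.95) − (-0.20)(-0.45) = 0.8600
det(I−A) = Σ_j (I−A)_1j·C_1j = (1.00)(0.9400) + (-0.20)(0.4600) + (-0.40)(0.1400) = 0.7920
adj(I−A) = Cᵀ =
  [ 0.9400   0.2400   0.4000]
  [ 0.4600   0.9600   0.2800]
  [ 0.1400   0.1200   0.8600]
(I − A)⁻¹ = adj(I−A) / det(I−A) ≈
  [   1.1869     0.3030     0.5051]
  [   0.5808     1.2121     0.3535]
  [   0.1768     0.1515     1.0859]
Δx = (I − A)⁻¹ Δd with Δd having +15 in the Rubber component and 0 elsewhere.
So Δx_2 = L_23 · (+15), where L_23 = adj(I−A)_23 / det(I−A) = 0.2800 / 0.7920.
Δx_2 = 0.2800 × (+15) / 0.7920 = 4.20 / 0.7920 ≈ 5.3.

Δx_2 = 5.3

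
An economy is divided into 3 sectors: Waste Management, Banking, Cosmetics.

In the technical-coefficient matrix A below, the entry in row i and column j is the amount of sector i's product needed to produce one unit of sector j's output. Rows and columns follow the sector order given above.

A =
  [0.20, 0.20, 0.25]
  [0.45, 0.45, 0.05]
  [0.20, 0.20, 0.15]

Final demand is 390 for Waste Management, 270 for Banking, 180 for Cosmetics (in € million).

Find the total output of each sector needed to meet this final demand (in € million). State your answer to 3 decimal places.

I − A =
  [   0.80    -0.20    -0.25]
  [  -0.45     0.55    -0.05]
  [  -0.20    -0.20     0.85]
Cofactors of I−A, C_ij = (−1)^(i+j)·(minor ij) (rows/columns in the sector order above):
  C_11 = (0.55)(0.85) − (-0.05)(-0.20) = 0.4575
  C_12 = −[(-0.45)(0.85) − (-0.05)(-0.20)] = 0.3925
  C_13 = (-0.45)(-0.20) − (0.55)(-0.20) = 0.2000
  C_21 = −[(-0.20)(0.85) − (-0.25)(-0.20)] = 0.2200
  C_22 = (0.80)(0.85) − (-0.25)(-0.20) = 0.6300
  C_23 = −[(0.80)(-0.20) − (-0.20)(-0.20)] = 0.2000
  C_31 = (-0.20)(-0.05) − (-0.25)(0.55) = 0.1475
  C_32 = −[(0.80)(-0.05) − (-0.25)(-0.45)] = 0.1525
  C_33 = (0.80)(0.55) − (-0.20)(-0.45) = 0.3500
det(I−A) = Σ_j (I−A)_1j·C_1j = (0.80)(0.4575) + (-0.20)(0.3925) + (-0.25)(0.2000) = 0.2375
adj(I−A) = Cᵀ =
  [ 0.4575   0.2200   0.1475]
  [ 0.3925   0.6300   0.1525]
  [ 0.2000   0.2000   0.3500]
(I − A)⁻¹ = adj(I−A) / det(I−A) ≈
  [   1.9263     0.9263     0.6211]
  [   1.6526     2.6526     0.6421]
  [   0.8421     0.8421     1.4737]
x = (I − A)⁻¹ d = adj(I−A)·d / det(I−A), with det(I−A) = 0.2375:
  x_W = (0.4575·390 + 0.2200·270 + 0.1475·180) / 0.2375 = 264.375 / 0.2375 ≈ 1113.158
  x_B = (0.3925·390 + 0.6300·270 + 0.1525·180) / 0.2375 = 350.625 / 0.2375 ≈ 1476.316
  x_C = (0.2000·390 + 0.2000·270 + 0.3500·180) / 0.2375 = 195.00 / 0.2375 ≈ 821.053

x_W = 1113.158, x_B = 1476.316, x_C = 821.053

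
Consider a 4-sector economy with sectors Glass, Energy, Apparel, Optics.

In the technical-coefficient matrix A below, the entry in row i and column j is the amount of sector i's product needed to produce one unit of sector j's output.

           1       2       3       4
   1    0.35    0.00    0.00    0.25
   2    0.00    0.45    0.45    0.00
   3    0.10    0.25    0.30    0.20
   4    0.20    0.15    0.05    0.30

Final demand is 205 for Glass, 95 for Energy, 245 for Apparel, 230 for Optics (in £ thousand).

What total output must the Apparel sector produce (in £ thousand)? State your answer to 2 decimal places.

I − A =
  [   0.65     0.00     0.00    -0.25]
  [   0.00     0.55    -0.45     0.00]
  [  -0.10    -0.25     0.70    -0.20]
  [  -0.20    -0.15    -0.05     0.70]
Compute the cofactors C_ij = (−1)^(i+j)·(3×3 minor ij) of I−A; the adjugate is their transpose:
adj(I−A) = Cᵀ =
  [ 0.171750   0.029375   0.023750   0.068125]
  [ 0.049500   0.275750   0.182250   0.069750]
  [ 0.060500   0.124500   0.222750   0.085250]
  [ 0.064000   0.076375   0.061750   0.177125]
det(I−A) = Σ_j (I−A)_1j·C_1j = (0.65)(0.171750) + (0.00)(0.049500) + (0.00)(0.060500) + (-0.25)(0.064000) = 0.0956375
(I − A)⁻¹ = adj(I−A) / det(I−A) ≈
  [   1.7958     0.3071     0.2483     0.7123]
  [   0.5176     2.8833     1.9056     0.7293]
  [   0.6326     1.3018     2.3291     0.8914]
  [   0.6692     0.7986     0.6457     1.8520]
x = (I − A)⁻¹ d = adj(I−A)·d / det(I−A), with det(I−A) = 0.0956375:
  x_1 = (0.171750·205 + 0.029375·95 + 0.023750·245 + 0.068125·230) / 0.0956375 = 59.486875 / 0.0956375 ≈ 622.00
  x_2 = (0.049500·205 + 0.275750·95 + 0.182250·245 + 0.069750·230) / 0.0956375 = 97.0375 / 0.0956375 ≈ 1014.64
  x_3 = (0.060500·205 + 0.124500·95 + 0.222750·245 + 0.085250·230) / 0.0956375 = 98.41125 / 0.0956375 ≈ 1029.00
  x_4 = (0.064000·205 + 0.076375·95 + 0.061750·245 + 0.177125·230) / 0.0956375 = 76.243125 / 0.0956375 ≈ 797.21

x_3 = 1029.00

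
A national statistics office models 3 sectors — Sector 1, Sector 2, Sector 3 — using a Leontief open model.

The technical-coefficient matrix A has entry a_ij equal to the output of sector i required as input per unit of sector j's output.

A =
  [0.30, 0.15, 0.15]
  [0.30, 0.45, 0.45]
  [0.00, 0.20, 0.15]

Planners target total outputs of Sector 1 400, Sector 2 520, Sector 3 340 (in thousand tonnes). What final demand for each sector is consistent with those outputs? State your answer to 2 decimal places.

I − A =
  [   0.70    -0.15    -0.15]
  [  -0.30     0.55    -0.45]
  [   0.00    -0.20     0.85]
d = (I − A) x:
  d_1 = (+0.70)·400 + (-0.15)·520 + (-0.15)·340 = 151.00
  d_2 = (-0.30)·400 + (+0.55)·520 + (-0.45)·340 = 13.00
  d_3 = (+0.00)·400 + (-0.20)·520 + (+0.85)·340 = 185.00

d_1 = 151.00, d_2 = 13.00, d_3 = 185.00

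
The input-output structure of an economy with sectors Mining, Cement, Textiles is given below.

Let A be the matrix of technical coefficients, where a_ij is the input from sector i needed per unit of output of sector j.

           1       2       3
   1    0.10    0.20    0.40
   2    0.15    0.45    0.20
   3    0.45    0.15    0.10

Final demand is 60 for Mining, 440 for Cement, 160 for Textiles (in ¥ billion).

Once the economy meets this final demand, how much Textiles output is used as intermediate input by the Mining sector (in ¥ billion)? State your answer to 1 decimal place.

I − A =
  [   0.90    -0.20    -0.40]
  [  -0.15     0.55    -0.20]
  [  -0.45    -0.15     0.90]
Cofactors of I−A, C_ij = (−1)^(i+j)·(minor ij) (rows/columns in the sector order above):
  C_11 = (0.55)(0.90) − (-0.20)(-0.15) = 0.4650
  C_12 = −[(-0.15)(0.90) − (-0.20)(-0.45)] = 0.2250
  C_13 = (-0.15)(-0.15) − (0.55)(-0.45) = 0.2700
  C_21 = −[(-0.20)(0.90) − (-0.40)(-0.15)] = 0.2400
  C_22 = (0.90)(0.90) − (-0.40)(-0.45) = 0.6300
  C_23 = −[(0.90)(-0.15) − (-0.20)(-0.45)] = 0.2250
  C_31 = (-0.20)(-0.20) − (-0.40)(0.55) = 0.2600
  C_32 = −[(0.90)(-0.20) − (-0.40)(-0.15)] = 0.2400
  C_33 = (0.90)(0.55) − (-0.20)(-0.15) = 0.4650
det(I−A) = Σ_j (I−A)_1j·C_1j = (0.90)(0.4650) + (-0.20)(0.2250) + (-0.40)(0.2700) = 0.2655
adj(I−A) = Cᵀ =
  [ 0.4650   0.2400   0.2600]
  [ 0.2250   0.6300   0.2400]
  [ 0.2700   0.2250   0.4650]
(I − A)⁻¹ = adj(I−A) / det(I−A) ≈
  [   1.7514     0.9040     0.9793]
  [   0.8475     2.3729     0.9040]
  [   1.0169     0.8475     1.7514]
First solve x = (I − A)⁻¹ d = adj(I−A)·d / det(I−A); in particular x_1 = (0.4650·60 + 0.2400·440 + 0.2600·160) / 0.2655 = 175.10 / 0.2655 ≈ 659.510.
Intermediate flow from 3 to 1: z_31 = a_31 · x_1 = 0.45 × 175.10 / 0.2655 = 78.795 / 0.2655 ≈ 296.8.

z_31 = 296.8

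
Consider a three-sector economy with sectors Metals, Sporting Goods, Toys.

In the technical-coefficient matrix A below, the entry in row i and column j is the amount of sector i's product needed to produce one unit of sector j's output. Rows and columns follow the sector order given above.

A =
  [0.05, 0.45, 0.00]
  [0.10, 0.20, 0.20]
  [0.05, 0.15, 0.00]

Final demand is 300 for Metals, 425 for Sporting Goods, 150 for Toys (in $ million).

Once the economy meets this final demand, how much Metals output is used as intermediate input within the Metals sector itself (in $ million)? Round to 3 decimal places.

I − A =
  [   0.95    -0.45     0.00]
  [  -0.10     0.80    -0.20]
  [  -0.05    -0.15     1.00]
Cofactors of I−A, C_ij = (−1)^(i+j)·(minor ij) (rows/columns in the sector order above):
  C_11 = (0.80)(1.00) − (-0.20)(-0.15) = 0.7700
  C_12 = −[(-0.10)(1.00) − (-0.20)(-0.05)] = 0.1100
  C_13 = (-0.10)(-0.15) − (0.80)(-0.05) = 0.0550
  C_21 = −[(-0.45)(1.00) − (0.00)(-0.15)] = 0.4500
  C_22 = (0.95)(1.00) − (0.00)(-0.05) = 0.9500
  C_23 = −[(0.95)(-0.15) − (-0.45)(-0.05)] = 0.1650
  C_31 = (-0.45)(-0.20) − (0.00)(0.80) = 0.0900
  C_32 = −[(0.95)(-0.20) − (0.00)(-0.10)] = 0.1900
  C_33 = (0.95)(0.80) − (-0.45)(-0.10) = 0.7150
det(I−A) = Σ_j (I−A)_1j·C_1j = (0.95)(0.7700) + (-0.45)(0.1100) + (0.00)(0.0550) = 0.6820
adj(I−A) = Cᵀ =
  [ 0.7700   0.4500   0.0900]
  [ 0.1100   0.9500   0.1900]
  [ 0.0550   0.1650   0.7150]
(I − A)⁻¹ = adj(I−A) / det(I−A) ≈
  [   1.1290     0.6598     0.1320]
  [   0.1613     1.3930     0.2786]
  [   0.0806     0.2419     1.0484]
First solve x = (I − A)⁻¹ d = adj(I−A)·d / det(I−A); in particular x_1 = (0.7700·300 + 0.4500·425 + 0.0900·150) / 0.6820 = 435.75 / 0.6820 ≈ 638.92962.
Intermediate flow from 1 to 1: z_11 = a_11 · x_1 = 0.05 × 435.75 / 0.6820 = 21.7875 / 0.6820 ≈ 31.946.

z_11 = 31.946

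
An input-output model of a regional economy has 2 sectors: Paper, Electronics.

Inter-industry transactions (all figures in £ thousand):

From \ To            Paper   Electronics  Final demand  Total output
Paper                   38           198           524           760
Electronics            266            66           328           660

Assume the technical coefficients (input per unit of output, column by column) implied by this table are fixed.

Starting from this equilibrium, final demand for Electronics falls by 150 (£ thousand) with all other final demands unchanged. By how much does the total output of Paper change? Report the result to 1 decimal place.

Δx_1 = -60.0

Technical coefficients a_ij = z_ij / X_j:
  a_11 = 38/760 = 0.05, a_21 = 266/760 = 0.35
  a_12 = 198/660 = 0.30, a_22 = 66/660 = 0.10
I − A =
  [   0.95    -0.30]
  [  -0.35     0.90]
det(I−A) = (0.95)(0.90) − (-0.30)(-0.35) = 0.7500
adj(I−A) = [[0.90, 0.30], [0.35, 0.95]]
(I − A)⁻¹ = adj(I−A) / det(I−A) ≈
  [   1.2000     0.4000]
  [   0.4667     1.2667]
Δx = (I − A)⁻¹ Δd with Δd having -150 in the Electronics component and 0 elsewhere.
So Δx_1 = L_12 · (-150), where L_12 = adj(I−A)_12 / det(I−A) = 0.30 / 0.7500.
Δx_1 = 0.30 × (-150) / 0.7500 = -45.00 / 0.7500 = -60.0.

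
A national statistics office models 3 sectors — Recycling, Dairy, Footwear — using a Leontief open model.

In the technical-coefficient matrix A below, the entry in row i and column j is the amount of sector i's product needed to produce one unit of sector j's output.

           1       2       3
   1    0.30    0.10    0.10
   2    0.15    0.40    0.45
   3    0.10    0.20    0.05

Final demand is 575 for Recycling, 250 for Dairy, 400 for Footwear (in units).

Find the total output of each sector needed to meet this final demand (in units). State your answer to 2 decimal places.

I − A =
  [   0.70    -0.10    -0.10]
  [  -0.15     0.60    -0.45]
  [  -0.10    -0.20     0.95]
Cofactors of I−A, C_ij = (−1)^(i+j)·(minor ij) (rows/columns in the sector order above):
  C_11 = (0.60)(0.95) − (-0.45)(-0.20) = 0.4800
  C_12 = −[(-0.15)(0.95) − (-0.45)(-0.10)] = 0.1875
  C_13 = (-0.15)(-0.20) − (0.60)(-0.10) = 0.0900
  C_21 = −[(-0.10)(0.95) − (-0.10)(-0.20)] = 0.1150
  C_22 = (0.70)(0.95) − (-0.10)(-0.10) = 0.6550
  C_23 = −[(0.70)(-0.20) − (-0.10)(-0.10)] = 0.1500
  C_31 = (-0.10)(-0.45) − (-0.10)(0.60) = 0.1050
  C_32 = −[(0.70)(-0.45) − (-0.10)(-0.15)] = 0.3300
  C_33 = (0.70)(0.60) − (-0.10)(-0.15) = 0.4050
det(I−A) = Σ_j (I−A)_1j·C_1j = (0.70)(0.4800) + (-0.10)(0.1875) + (-0.10)(0.0900) = 0.30825
adj(I−A) = Cᵀ =
  [ 0.4800   0.1150   0.1050]
  [ 0.1875   0.6550   0.3300]
  [ 0.0900   0.1500   0.4050]
(I − A)⁻¹ = adj(I−A) / det(I−A) ≈
  [   1.5572     0.3731     0.3406]
  [   0.6083     2.1249     1.0706]
  [   0.2920     0.4866     1.3139]
x = (I − A)⁻¹ d = adj(I−A)·d / det(I−A), with det(I−A) = 0.30825:
  x_1 = (0.4800·575 + 0.1150·250 + 0.1050·400) / 0.30825 = 346.75 / 0.30825 ≈ 1124.90
  x_2 = (0.1875·575 + 0.6550·250 + 0.3300·400) / 0.30825 = 403.5625 / 0.30825 ≈ 1309.21
  x_3 = (0.0900·575 + 0.1500·250 + 0.4050·400) / 0.30825 = 251.25 / 0.30825 ≈ 815.09

x_1 = 1124.90, x_2 = 1309.21, x_3 = 815.09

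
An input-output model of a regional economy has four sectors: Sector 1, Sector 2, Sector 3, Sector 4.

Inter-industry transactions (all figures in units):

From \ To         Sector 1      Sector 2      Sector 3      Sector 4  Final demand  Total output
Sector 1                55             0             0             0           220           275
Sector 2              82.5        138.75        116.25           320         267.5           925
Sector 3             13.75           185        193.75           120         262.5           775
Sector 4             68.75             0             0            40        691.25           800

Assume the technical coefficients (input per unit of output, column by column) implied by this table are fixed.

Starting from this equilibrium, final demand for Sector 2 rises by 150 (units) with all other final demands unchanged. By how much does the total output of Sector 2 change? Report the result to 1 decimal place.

Technical coefficients a_ij = z_ij / X_j:
  a_11 = 55/275 = 0.20, a_21 = 82.5/275 = 0.30, a_31 = 13.75/275 = 0.05, a_41 = 68.75/275 = 0.25
  a_12 = 0/925 = 0.00, a_22 = 138.75/925 = 0.15, a_32 = 185/925 = 0.20, a_42 = 0/925 = 0.00
  a_13 = 0/775 = 0.00, a_23 = 116.25/775 = 0.15, a_33 = 193.75/775 = 0.25, a_43 = 0/775 = 0.00
  a_14 = 0/800 = 0.00, a_24 = 320/800 = 0.40, a_34 = 120/800 = 0.15, a_44 = 40/800 = 0.05
I − A =
  [   0.80     0.00     0.00     0.00]
  [  -0.30     0.85    -0.15    -0.40]
  [  -0.05    -0.20     0.75    -0.15]
  [  -0.25     0.00     0.00     0.95]
Compute the cofactors C_ij = (−1)^(i+j)·(3×3 minor ij) of I−A; the adjugate is their transpose:
adj(I−A) = Cᵀ =
  [ 0.577125   0.000000   0.000000   0.000000]
  [ 0.301500   0.570000   0.114000   0.258000]
  [ 0.149250   0.152000   0.646000   0.166000]
  [ 0.151875   0.000000   0.000000   0.486000]
det(I−A) = Σ_j (I−A)_1j·C_1j = (0.80)(0.577125) + (0.00)(0.301500) + (0.00)(0.149250) + (0.00)(0.151875) = 0.4617
(I − A)⁻¹ = adj(I−A) / det(I−A) ≈
  [   1.2500     0.0000     0.0000     0.0000]
  [   0.6530     1.2346     0.2469     0.5588]
  [   0.3233     0.3292     1.3992     0.3595]
  [   0.3289     0.0000     0.0000     1.0526]
Δx = (I − A)⁻¹ Δd with Δd having +150 in the Sector 2 component and 0 elsewhere.
So Δx_2 = L_22 · (+150), where L_22 = adj(I−A)_22 / det(I−A) = 0.570000 / 0.4617.
Δx_2 = 0.570000 × (+150) / 0.4617 = 85.50 / 0.4617 ≈ 185.2.

Δx_2 = 185.2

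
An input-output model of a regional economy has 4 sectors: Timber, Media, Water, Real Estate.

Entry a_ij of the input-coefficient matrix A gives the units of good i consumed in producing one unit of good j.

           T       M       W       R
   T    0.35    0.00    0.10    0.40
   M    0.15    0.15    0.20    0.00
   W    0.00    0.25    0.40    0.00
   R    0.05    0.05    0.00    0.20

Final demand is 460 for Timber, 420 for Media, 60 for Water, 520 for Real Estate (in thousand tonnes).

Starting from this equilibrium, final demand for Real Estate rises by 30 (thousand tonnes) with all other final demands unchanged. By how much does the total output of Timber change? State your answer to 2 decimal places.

Δx_T = 24.51

I − A =
  [   0.65     0.00    -0.10    -0.40]
  [  -0.15     0.85    -0.20     0.00]
  [   0.00    -0.25     0.60     0.00]
  [  -0.05    -0.05     0.00     0.80]
Compute the cofactors C_ij = (−1)^(i+j)·(3×3 minor ij) of I−A; the adjugate is their transpose:
adj(I−A) = Cᵀ =
  [ 0.36800   0.03200   0.07200   0.18400]
  [ 0.07200   0.30000   0.11200   0.03600]
  [ 0.03000   0.12500   0.42200   0.01500]
  [ 0.02750   0.02075   0.01150   0.29525]
det(I−A) = Σ_j (I−A)_1j·C_1j = (0.65)(0.36800) + (0.00)(0.07200) + (-0.10)(0.03000) + (-0.40)(0.02750) = 0.2252
(I − A)⁻¹ = adj(I−A) / det(I−A) ≈
  [   1.6341     0.1421     0.3197     0.8171]
  [   0.3197     1.3321     0.4973     0.1599]
  [   0.1332     0.5551     1.8739     0.0666]
  [   0.1221     0.0921     0.0511     1.3111]
Δx = (I − A)⁻¹ Δd with Δd having +30 in the Real Estate component and 0 elsewhere.
So Δx_T = L_TR · (+30), where L_TR = adj(I−A)_TR / det(I−A) = 0.18400 / 0.2252.
Δx_T = 0.18400 × (+30) / 0.2252 = 5.52 / 0.2252 ≈ 24.51.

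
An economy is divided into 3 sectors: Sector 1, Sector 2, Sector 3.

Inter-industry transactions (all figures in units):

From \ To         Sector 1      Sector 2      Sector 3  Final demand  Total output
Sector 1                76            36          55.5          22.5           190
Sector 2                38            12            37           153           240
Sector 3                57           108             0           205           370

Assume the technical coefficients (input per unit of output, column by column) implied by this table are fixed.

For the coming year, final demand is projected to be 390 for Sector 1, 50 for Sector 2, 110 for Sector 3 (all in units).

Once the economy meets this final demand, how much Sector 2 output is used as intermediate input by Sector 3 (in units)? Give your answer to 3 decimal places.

Technical coefficients a_ij = z_ij / X_j:
  a_11 = 76/190 = 0.40, a_21 = 38/190 = 0.20, a_31 = 57/190 = 0.30
  a_12 = 36/240 = 0.15, a_22 = 12/240 = 0.05, a_32 = 108/240 = 0.45
  a_13 = 55.5/370 = 0.15, a_23 = 37/370 = 0.10, a_33 = 0/370 = 0.00
I − A =
  [   0.60    -0.15    -0.15]
  [  -0.20     0.95    -0.10]
  [  -0.30    -0.45     1.00]
Cofactors of I−A, C_ij = (−1)^(i+j)·(minor ij) (rows/columns in the sector order above):
  C_11 = (0.95)(1.00) − (-0.10)(-0.45) = 0.9050
  C_12 = −[(-0.20)(1.00) − (-0.10)(-0.30)] = 0.2300
  C_13 = (-0.20)(-0.45) − (0.95)(-0.30) = 0.3750
  C_21 = −[(-0.15)(1.00) − (-0.15)(-0.45)] = 0.2175
  C_22 = (0.60)(1.00) − (-0.15)(-0.30) = 0.5550
  C_23 = −[(0.60)(-0.45) − (-0.15)(-0.30)] = 0.3150
  C_31 = (-0.15)(-0.10) − (-0.15)(0.95) = 0.1575
  C_32 = −[(0.60)(-0.10) − (-0.15)(-0.20)] = 0.0900
  C_33 = (0.60)(0.95) − (-0.15)(-0.20) = 0.5400
det(I−A) = Σ_j (I−A)_1j·C_1j = (0.60)(0.9050) + (-0.15)(0.2300) + (-0.15)(0.3750) = 0.45225
adj(I−A) = Cᵀ =
  [ 0.9050   0.2175   0.1575]
  [ 0.2300   0.5550   0.0900]
  [ 0.3750   0.3150   0.5400]
(I − A)⁻¹ = adj(I−A) / det(I−A) ≈
  [   2.0011     0.4809     0.3483]
  [   0.5086     1.2272     0.1990]
  [   0.8292     0.6965     1.1940]
First solve x = (I − A)⁻¹ d = adj(I−A)·d / det(I−A); in particular x_3 = (0.3750·390 + 0.3150·50 + 0.5400·110) / 0.45225 = 221.40 / 0.45225 ≈ 489.55224.
Intermediate flow from 2 to 3: z_23 = a_23 · x_3 = 0.10 × 221.40 / 0.45225 = 22.14 / 0.45225 ≈ 48.955.

z_23 = 48.955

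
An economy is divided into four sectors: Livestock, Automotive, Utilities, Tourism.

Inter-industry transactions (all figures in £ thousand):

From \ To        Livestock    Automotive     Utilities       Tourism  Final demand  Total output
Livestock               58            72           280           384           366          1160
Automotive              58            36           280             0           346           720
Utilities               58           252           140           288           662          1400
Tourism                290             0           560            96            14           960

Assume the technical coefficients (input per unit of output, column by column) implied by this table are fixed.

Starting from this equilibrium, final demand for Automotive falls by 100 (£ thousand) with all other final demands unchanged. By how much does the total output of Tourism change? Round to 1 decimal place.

Technical coefficients a_ij = z_ij / X_j:
  a_11 = 58/1160 = 0.05, a_21 = 58/1160 = 0.05, a_31 = 58/1160 = 0.05, a_41 = 290/1160 = 0.25
  a_12 = 72/720 = 0.10, a_22 = 36/720 = 0.05, a_32 = 252/720 = 0.35, a_42 = 0/720 = 0.00
  a_13 = 280/1400 = 0.20, a_23 = 280/1400 = 0.20, a_33 = 140/1400 = 0.10, a_43 = 560/1400 = 0.40
  a_14 = 384/960 = 0.40, a_24 = 0/960 = 0.00, a_34 = 288/960 = 0.30, a_44 = 96/960 = 0.10
I − A =
  [   0.95    -0.10    -0.20    -0.40]
  [  -0.05     0.95    -0.20     0.00]
  [  -0.05    -0.35     0.90    -0.30]
  [  -0.25     0.00    -0.40     0.90]
Compute the cofactors C_ij = (−1)^(i+j)·(3×3 minor ij) of I−A; the adjugate is their transpose:
adj(I−A) = Cᵀ =
  [ 0.59250   0.18800   0.34100   0.37700]
  [ 0.05850   0.53350   0.16800   0.08200]
  [ 0.12975   0.27625   0.71275   0.29525]
  [ 0.22225   0.17500   0.41150   0.72725]
det(I−A) = Σ_j (I−A)_1j·C_1j = (0.95)(0.59250) + (-0.10)(0.05850) + (-0.20)(0.12975) + (-0.40)(0.22225) = 0.442175
(I − A)⁻¹ = adj(I−A) / det(I−A) ≈
  [   1.3400     0.4252     0.7712     0.8526]
  [   0.1323     1.2065     0.3799     0.1854]
  [   0.2934     0.6248     1.6119     0.6677]
  [   0.5026     0.3958     0.9306     1.6447]
Δx = (I − A)⁻¹ Δd with Δd having -100 in the Automotive component and 0 elsewhere.
So Δx_4 = L_42 · (-100), where L_42 = adj(I−A)_42 / det(I−A) = 0.17500 / 0.442175.
Δx_4 = 0.17500 × (-100) / 0.442175 = -17.50 / 0.442175 ≈ -39.6.

Δx_4 = -39.6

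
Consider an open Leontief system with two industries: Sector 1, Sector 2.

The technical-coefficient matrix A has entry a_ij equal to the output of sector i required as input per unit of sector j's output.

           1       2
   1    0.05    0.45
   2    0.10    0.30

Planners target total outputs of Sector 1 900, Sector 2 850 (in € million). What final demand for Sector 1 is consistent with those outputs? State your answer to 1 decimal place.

d_1 = 472.5

I − A =
  [   0.95    -0.45]
  [  -0.10     0.70]
d = (I − A) x:
  d_1 = (+0.95)·900 + (-0.45)·850 = 472.5
  d_2 = (-0.10)·900 + (+0.70)·850 = 505.0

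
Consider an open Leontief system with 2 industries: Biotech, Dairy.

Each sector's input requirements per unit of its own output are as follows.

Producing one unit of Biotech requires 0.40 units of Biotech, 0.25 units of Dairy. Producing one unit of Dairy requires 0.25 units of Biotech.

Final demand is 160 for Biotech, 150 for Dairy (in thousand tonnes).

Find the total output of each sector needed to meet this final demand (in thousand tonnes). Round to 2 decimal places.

x_1 = 367.44, x_2 = 241.86

I − A =
  [   0.60    -0.25]
  [  -0.25     1.00]
det(I−A) = (0.60)(1.00) − (-0.25)(-0.25) = 0.5375
adj(I−A) = [[1.00, 0.25], [0.25, 0.60]]
(I − A)⁻¹ = adj(I−A) / det(I−A) ≈
  [   1.8605     0.4651]
  [   0.4651     1.1163]
x = (I − A)⁻¹ d = adj(I−A)·d / det(I−A), with det(I−A) = 0.5375:
  x_1 = (1.00·160 + 0.25·150) / 0.5375 = 197.50 / 0.5375 ≈ 367.44
  x_2 = (0.25·160 + 0.60·150) / 0.5375 = 130.00 / 0.5375 ≈ 241.86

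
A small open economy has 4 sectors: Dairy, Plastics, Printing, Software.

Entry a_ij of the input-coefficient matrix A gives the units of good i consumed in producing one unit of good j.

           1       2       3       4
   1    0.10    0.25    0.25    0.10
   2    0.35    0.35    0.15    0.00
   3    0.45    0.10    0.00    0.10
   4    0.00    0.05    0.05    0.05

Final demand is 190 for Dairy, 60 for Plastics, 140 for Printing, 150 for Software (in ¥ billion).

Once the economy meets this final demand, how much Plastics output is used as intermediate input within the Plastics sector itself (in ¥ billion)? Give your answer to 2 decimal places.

I − A =
  [   0.90    -0.25    -0.25    -0.10]
  [  -0.35     0.65    -0.15     0.00]
  [  -0.45    -0.10     1.00    -0.10]
  [   0.00    -0.05    -0.05     0.95]
Compute the cofactors C_ij = (−1)^(i+j)·(3×3 minor ij) of I−A; the adjugate is their transpose:
adj(I−A) = Cᵀ =
  [ 0.599250   0.266750   0.194000   0.083500]
  [ 0.394875   0.741375   0.213125   0.064000]
  [ 0.312875   0.199125   0.470875   0.082500]
  [ 0.037250   0.049500   0.036000   0.385250]
det(I−A) = Σ_j (I−A)_1j·C_1j = (0.90)(0.599250) + (-0.25)(0.394875) + (-0.25)(0.312875) + (-0.10)(0.037250) = 0.3586625
(I − A)⁻¹ = adj(I−A) / det(I−A) ≈
  [   1.6708     0.7437     0.5409     0.2328]
  [   1.1010     2.0671     0.5942     0.1784]
  [   0.8723     0.5552     1.3129     0.2300]
  [   0.1039     0.1380     0.1004     1.0741]
First solve x = (I − A)⁻¹ d = adj(I−A)·d / det(I−A); in particular x_2 = (0.394875·190 + 0.741375·60 + 0.213125·140 + 0.064000·150) / 0.3586625 = 158.94625 / 0.3586625 ≈ 443.1638.
Intermediate flow from 2 to 2: z_22 = a_22 · x_2 = 0.35 × 158.94625 / 0.3586625 = 55.6311875 / 0.3586625 ≈ 155.11.

z_22 = 155.11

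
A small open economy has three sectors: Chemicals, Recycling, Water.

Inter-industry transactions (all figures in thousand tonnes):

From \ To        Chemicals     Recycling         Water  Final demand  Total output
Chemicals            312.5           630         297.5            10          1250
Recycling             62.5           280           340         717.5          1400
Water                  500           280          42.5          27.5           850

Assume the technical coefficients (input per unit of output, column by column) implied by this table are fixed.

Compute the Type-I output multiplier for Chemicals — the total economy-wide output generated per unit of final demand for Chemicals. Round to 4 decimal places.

Technical coefficients a_ij = z_ij / X_j:
  a_CC = 312.5/1250 = 0.25, a_RC = 62.5/1250 = 0.05, a_WC = 500/1250 = 0.40
  a_CR = 630/1400 = 0.45, a_RR = 280/1400 = 0.20, a_WR = 280/1400 = 0.20
  a_CW = 297.5/850 = 0.35, a_RW = 340/850 = 0.40, a_WW = 42.5/850 = 0.05
I − A =
  [   0.75    -0.45    -0.35]
  [  -0.05     0.80    -0.40]
  [  -0.40    -0.20     0.95]
Cofactors of I−A, C_ij = (−1)^(i+j)·(minor ij) (rows/columns in the sector order above):
  C_11 = (0.80)(0.95) − (-0.40)(-0.20) = 0.6800
  C_12 = −[(-0.05)(0.95) − (-0.40)(-0.40)] = 0.2075
  C_13 = (-0.05)(-0.20) − (0.80)(-0.40) = 0.3300
  C_21 = −[(-0.45)(0.95) − (-0.35)(-0.20)] = 0.4975
  C_22 = (0.75)(0.95) − (-0.35)(-0.40) = 0.5725
  C_23 = −[(0.75)(-0.20) − (-0.45)(-0.40)] = 0.3300
  C_31 = (-0.45)(-0.40) − (-0.35)(0.80) = 0.4600
  C_32 = −[(0.75)(-0.40) − (-0.35)(-0.05)] = 0.3175
  C_33 = (0.75)(0.80) − (-0.45)(-0.05) = 0.5775
det(I−A) = Σ_j (I−A)_1j·C_1j = (0.75)(0.6800) + (-0.45)(0.2075) + (-0.35)(0.3300) = 0.301125
adj(I−A) = Cᵀ =
  [ 0.6800   0.4975   0.4600]
  [ 0.2075   0.5725   0.3175]
  [ 0.3300   0.3300   0.5775]
(I − A)⁻¹ = adj(I−A) / det(I−A) ≈
  [   2.25820     1.65214     1.52760]
  [   0.68908     1.90120     1.05438]
  [   1.09589     1.09589     1.91781]
The output multiplier for sector j is the column-j sum of the Leontief inverse (I − A)⁻¹ = adj(I−A) / det(I−A).
Column C of adj(I−A): (0.6800, 0.2075, 0.3300); det(I−A) = 0.301125.
m_C = (0.6800 + 0.2075 + 0.3300) / 0.301125 = 1.2175 / 0.301125 ≈ 4.0432.

m_C = 4.0432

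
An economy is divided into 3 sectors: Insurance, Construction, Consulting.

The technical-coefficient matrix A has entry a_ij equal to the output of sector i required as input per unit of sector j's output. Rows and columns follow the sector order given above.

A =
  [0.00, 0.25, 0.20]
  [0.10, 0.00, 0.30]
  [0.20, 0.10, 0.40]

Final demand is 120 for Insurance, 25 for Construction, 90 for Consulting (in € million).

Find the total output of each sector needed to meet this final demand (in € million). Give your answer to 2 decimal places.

x_1 = 195.58, x_2 = 114.86, x_3 = 234.34

I − A =
  [   1.00    -0.25    -0.20]
  [  -0.10     1.00    -0.30]
  [  -0.20    -0.10     0.60]
Cofactors of I−A, C_ij = (−1)^(i+j)·(minor ij) (rows/columns in the sector order above):
  C_11 = (1.00)(0.60) − (-0.30)(-0.10) = 0.5700
  C_12 = −[(-0.10)(0.60) − (-0.30)(-0.20)] = 0.1200
  C_13 = (-0.10)(-0.10) − (1.00)(-0.20) = 0.2100
  C_21 = −[(-0.25)(0.60) − (-0.20)(-0.10)] = 0.1700
  C_22 = (1.00)(0.60) − (-0.20)(-0.20) = 0.5600
  C_23 = −[(1.00)(-0.10) − (-0.25)(-0.20)] = 0.1500
  C_31 = (-0.25)(-0.30) − (-0.20)(1.00) = 0.2750
  C_32 = −[(1.00)(-0.30) − (-0.20)(-0.10)] = 0.3200
  C_33 = (1.00)(1.00) − (-0.25)(-0.10) = 0.9750
det(I−A) = Σ_j (I−A)_1j·C_1j = (1.00)(0.5700) + (-0.25)(0.1200) + (-0.20)(0.2100) = 0.4980
adj(I−A) = Cᵀ =
  [ 0.5700   0.1700   0.2750]
  [ 0.1200   0.5600   0.3200]
  [ 0.2100   0.1500   0.9750]
(I − A)⁻¹ = adj(I−A) / det(I−A) ≈
  [   1.1446     0.3414     0.5522]
  [   0.2410     1.1245     0.6426]
  [   0.4217     0.3012     1.9578]
x = (I − A)⁻¹ d = adj(I−A)·d / det(I−A), with det(I−A) = 0.4980:
  x_1 = (0.5700·120 + 0.1700·25 + 0.2750·90) / 0.4980 = 97.40 / 0.4980 ≈ 195.58
  x_2 = (0.1200·120 + 0.5600·25 + 0.3200·90) / 0.4980 = 57.20 / 0.4980 ≈ 114.86
  x_3 = (0.2100·120 + 0.1500·25 + 0.9750·90) / 0.4980 = 116.70 / 0.4980 ≈ 234.34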